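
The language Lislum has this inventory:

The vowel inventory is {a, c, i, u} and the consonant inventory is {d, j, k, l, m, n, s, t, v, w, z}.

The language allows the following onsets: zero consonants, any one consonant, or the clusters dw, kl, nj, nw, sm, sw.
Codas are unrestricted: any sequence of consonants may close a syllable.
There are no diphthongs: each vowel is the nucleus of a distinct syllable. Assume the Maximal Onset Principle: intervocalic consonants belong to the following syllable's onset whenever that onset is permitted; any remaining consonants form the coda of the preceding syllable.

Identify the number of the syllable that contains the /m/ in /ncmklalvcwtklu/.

1

The vowels are c, a, c, u — 4 nuclei, so 4 syllables.
/c…a/ gap (V1→V2): /mkl/ splits as /m/ + /kl/ (/kl/ is the longest suffix that is a licit onset).
/a…c/ gap (V2→V3): /lv/ splits as /l/ + /v/ (/v/ is the longest suffix that is a licit onset).
/c…u/ gap (V3→V4): cluster /wtkl/ — the longest permitted-onset suffix is /kl/; onset = /kl/, preceding coda = /wt/.
So the parse is ncm.klal.vcwt.klu.
The /m/ is in the coda of syllable 1 (/ncm/).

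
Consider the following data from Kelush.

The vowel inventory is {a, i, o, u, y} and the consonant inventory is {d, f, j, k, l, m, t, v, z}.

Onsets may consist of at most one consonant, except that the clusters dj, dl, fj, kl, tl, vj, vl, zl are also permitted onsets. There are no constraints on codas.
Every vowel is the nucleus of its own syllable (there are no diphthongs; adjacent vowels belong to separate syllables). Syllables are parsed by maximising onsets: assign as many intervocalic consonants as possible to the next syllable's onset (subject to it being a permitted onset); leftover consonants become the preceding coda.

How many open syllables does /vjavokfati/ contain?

3

The vowels are a, o, a, i — 4 nuclei, so 4 syllables.
σ1/σ2 boundary: /v/ is a single consonant, so it becomes the next onset.
σ2/σ3 boundary: /kf/ splits as /k/ + /f/ (/f/ is the longest suffix that is a licit onset).
σ3/σ4 boundary: just /t/ — single C goes to the following onset.
Syllabification: vja.vok.fa.ti.
Classifying each syllable: /vja/ (open), /vok/ (closed), /fa/ (open), /ti/ (open).
Open syllables: 3.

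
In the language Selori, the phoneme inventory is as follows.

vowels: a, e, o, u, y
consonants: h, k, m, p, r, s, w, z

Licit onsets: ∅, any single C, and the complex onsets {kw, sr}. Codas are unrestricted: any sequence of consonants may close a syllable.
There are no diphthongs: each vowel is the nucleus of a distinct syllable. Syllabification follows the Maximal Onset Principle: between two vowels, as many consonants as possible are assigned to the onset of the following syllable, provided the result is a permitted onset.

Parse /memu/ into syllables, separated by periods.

Nuclei (vowels): e, u → 2 syllables.
Between /e/ (V1) and /u/ (V2): /m/ is a single consonant, so it becomes the next onset.

me.mu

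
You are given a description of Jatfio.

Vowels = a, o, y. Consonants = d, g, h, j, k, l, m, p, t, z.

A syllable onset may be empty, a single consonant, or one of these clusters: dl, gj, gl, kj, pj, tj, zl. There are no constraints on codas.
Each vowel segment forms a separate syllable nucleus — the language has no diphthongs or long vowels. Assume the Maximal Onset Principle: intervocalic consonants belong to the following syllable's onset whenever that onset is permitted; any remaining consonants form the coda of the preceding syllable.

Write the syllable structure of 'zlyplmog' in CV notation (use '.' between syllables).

Vowels present: y, o; each is a nucleus, giving 2 syllables.
σ1/σ2 boundary: /plm/; trying suffixes from longest down, /m/ is the first permitted one, so coda /pl/ | onset /m/.
So the parse is zlypl.mog.
Mapping each syllable to C/V: /zlypl/ → CCVCC, /mog/ → CVC.

CCVCC.CVC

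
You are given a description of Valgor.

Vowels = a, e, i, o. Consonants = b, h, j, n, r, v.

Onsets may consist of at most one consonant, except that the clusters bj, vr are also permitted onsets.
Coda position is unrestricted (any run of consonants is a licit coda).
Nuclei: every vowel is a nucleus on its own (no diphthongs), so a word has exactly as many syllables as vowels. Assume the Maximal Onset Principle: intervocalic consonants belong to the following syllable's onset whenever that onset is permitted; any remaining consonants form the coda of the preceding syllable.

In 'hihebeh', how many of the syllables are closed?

1

The vowels are i, e, e — 3 nuclei, so 3 syllables.
V1 /i/ – V2 /e/: just /h/ — single C goes to the following onset.
V2 /e/ – V3 /e/: just /b/ — single C goes to the following onset.
Putting it together: hi.he.beh.
Classifying each syllable: /hi/ (open), /he/ (open), /beh/ (closed).
Closed syllables: 1.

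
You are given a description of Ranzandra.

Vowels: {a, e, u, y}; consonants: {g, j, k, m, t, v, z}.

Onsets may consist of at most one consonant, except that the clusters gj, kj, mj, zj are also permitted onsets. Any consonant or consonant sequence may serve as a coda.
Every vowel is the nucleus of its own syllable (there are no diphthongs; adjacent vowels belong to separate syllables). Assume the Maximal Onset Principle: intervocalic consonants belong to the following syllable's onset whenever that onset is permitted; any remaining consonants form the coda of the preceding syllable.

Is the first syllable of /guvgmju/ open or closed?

The vowels are u, u — 2 nuclei, so 2 syllables.
Between /u/ (V1) and /u/ (V2): cluster /vgmj/ — the longest permitted-onset suffix is /mj/; onset = /mj/, preceding coda = /vg/.
Putting it together: guvg.mju.
Syllable 1 is /guvg/ with coda /vg/, so it is closed.

closed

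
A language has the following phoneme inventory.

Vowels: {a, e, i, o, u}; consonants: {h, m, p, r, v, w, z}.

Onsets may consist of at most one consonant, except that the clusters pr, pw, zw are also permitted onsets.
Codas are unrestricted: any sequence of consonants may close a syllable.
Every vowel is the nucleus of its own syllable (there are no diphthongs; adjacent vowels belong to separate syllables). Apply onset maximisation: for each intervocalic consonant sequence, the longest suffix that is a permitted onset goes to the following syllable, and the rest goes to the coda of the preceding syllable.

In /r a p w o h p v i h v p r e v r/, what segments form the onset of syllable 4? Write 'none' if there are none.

Vowels present: a, o, i, e; each is a nucleus, giving 4 syllables.
/a…o/ gap (V1→V2): /pw/ is a licit onset in full, so it all attaches to the next syllable.
/o…i/ gap (V2→V3): cluster /hpv/ — the longest permitted-onset suffix is /v/; onset = /v/, preceding coda = /hp/.
/i…e/ gap (V3→V4): cluster /hvpr/ — the longest permitted-onset suffix is /pr/; onset = /pr/, preceding coda = /hv/.
So the parse is ra.pwohp.vihv.prevr.
Syllable 4 is /prevr/: onset /pr/, nucleus /e/, coda /vr/.

pr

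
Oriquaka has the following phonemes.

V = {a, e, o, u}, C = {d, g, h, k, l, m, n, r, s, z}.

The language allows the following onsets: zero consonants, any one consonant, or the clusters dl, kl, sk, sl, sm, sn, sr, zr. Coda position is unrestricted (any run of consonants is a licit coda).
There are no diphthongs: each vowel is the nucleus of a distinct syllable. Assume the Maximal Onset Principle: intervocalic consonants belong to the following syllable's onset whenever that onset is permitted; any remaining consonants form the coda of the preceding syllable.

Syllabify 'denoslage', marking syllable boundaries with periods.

Nuclei (vowels): e, o, a, e → 4 syllables.
σ1/σ2 boundary: /n/ is a single consonant, so it becomes the next onset.
σ2/σ3 boundary: cluster /sl/ — /sl/ is itself a permitted onset, so the whole cluster goes right; preceding coda = ∅.
σ3/σ4 boundary: /g/ → onset of the next syllable (single consonants are always licit onsets).

de.no.sla.ge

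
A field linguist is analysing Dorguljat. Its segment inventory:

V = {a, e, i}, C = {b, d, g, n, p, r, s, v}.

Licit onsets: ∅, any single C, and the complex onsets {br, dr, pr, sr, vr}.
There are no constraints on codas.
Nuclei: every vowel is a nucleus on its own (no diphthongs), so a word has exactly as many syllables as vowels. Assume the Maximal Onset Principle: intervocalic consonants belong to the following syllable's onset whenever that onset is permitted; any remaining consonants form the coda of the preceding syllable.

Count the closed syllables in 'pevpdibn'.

Nuclei (vowels): e, i → 2 syllables.
Between /e/ (V1) and /i/ (V2): /vpd/; trying suffixes from longest down, /d/ is the first permitted one, so coda /vp/ | onset /d/.
Syllabification: pevp.dibn.
Classifying each syllable: /pevp/ (closed), /dibn/ (closed).
Closed syllables: 2.

2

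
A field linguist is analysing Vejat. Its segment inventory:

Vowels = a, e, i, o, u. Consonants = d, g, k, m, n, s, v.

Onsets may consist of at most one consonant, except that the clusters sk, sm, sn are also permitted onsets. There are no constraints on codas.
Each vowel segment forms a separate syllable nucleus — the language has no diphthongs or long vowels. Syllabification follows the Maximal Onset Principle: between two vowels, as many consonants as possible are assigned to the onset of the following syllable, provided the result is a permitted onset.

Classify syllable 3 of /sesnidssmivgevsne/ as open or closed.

closed

The vowels are e, i, i, e, e — 5 nuclei, so 5 syllables.
Between /e/ (V1) and /i/ (V2): cluster /sn/ — /sn/ is itself a permitted onset, so the whole cluster goes right; preceding coda = ∅.
Between /i/ (V2) and /i/ (V3): /dssm/ splits as /ds/ + /sm/ (/sm/ is the longest suffix that is a licit onset).
Between /i/ (V3) and /e/ (V4): /vg/ — longest licit onset from the right is /g/, leaving /v/ as coda.
Between /e/ (V4) and /e/ (V5): /vsn/ splits as /v/ + /sn/ (/sn/ is the longest suffix that is a licit onset).
Putting it together: se.snids.smiv.gev.sne.
Syllable 3 is /smiv/ with coda /v/, so it is closed.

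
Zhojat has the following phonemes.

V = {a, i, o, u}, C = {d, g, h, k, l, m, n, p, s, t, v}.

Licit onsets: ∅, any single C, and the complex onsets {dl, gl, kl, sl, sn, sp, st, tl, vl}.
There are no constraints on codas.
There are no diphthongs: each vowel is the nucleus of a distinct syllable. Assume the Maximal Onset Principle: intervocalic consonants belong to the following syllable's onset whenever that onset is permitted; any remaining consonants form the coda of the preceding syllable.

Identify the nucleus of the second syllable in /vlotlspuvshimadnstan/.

Nuclei (vowels): o, u, i, a, a → 5 syllables.
The second nucleus (vowel 2 from the left) is /u/.

u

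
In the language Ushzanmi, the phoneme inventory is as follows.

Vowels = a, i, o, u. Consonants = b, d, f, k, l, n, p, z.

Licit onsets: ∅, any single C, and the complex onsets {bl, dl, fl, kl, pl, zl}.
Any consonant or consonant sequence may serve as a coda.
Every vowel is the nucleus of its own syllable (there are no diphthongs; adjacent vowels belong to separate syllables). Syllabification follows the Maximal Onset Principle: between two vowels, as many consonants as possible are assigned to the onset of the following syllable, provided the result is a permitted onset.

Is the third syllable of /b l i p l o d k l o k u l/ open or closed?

The vowels are i, o, o, u — 4 nuclei, so 4 syllables.
V1 /i/ – V2 /o/: /pl/ is a licit onset in full, so it all attaches to the next syllable.
V2 /o/ – V3 /o/: /dkl/ — longest licit onset from the right is /kl/, leaving /d/ as coda.
V3 /o/ – V4 /u/: just /k/ — single C goes to the following onset.
Result: bli.plod.klo.kul.
Syllable 3 is /klo/; it ends in its nucleus with no coda, so it is open.

open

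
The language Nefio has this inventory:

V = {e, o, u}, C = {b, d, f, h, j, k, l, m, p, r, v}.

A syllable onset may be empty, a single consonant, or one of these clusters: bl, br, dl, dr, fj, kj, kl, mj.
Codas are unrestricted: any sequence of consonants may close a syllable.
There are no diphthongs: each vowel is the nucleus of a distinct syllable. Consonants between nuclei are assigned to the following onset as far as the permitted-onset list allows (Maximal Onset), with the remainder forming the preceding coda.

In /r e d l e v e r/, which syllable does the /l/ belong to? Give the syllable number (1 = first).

2

The vowels are e, e, e — 3 nuclei, so 3 syllables.
V1 /e/ – V2 /e/: cluster /dl/ — /dl/ is itself a permitted onset, so the whole cluster goes right; preceding coda = ∅.
V2 /e/ – V3 /e/: /v/ is a single consonant, so it becomes the next onset.
Result: re.dle.ver.
The /l/ is in the onset of syllable 2 (/dle/).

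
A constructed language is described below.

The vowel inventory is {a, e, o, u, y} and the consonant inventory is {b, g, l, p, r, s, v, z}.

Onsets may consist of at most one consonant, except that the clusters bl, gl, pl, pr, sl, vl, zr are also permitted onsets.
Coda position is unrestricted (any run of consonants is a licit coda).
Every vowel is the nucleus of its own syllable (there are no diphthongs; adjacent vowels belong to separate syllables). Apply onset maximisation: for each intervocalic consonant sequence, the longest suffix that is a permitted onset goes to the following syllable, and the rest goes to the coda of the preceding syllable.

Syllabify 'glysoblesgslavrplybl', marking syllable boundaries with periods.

gly.so.blesg.slavr.plybl

Vowels present: y, o, e, a, y; each is a nucleus, giving 5 syllables.
V1 /y/ – V2 /o/: just /s/ — single C goes to the following onset.
V2 /o/ – V3 /e/: cluster /bl/ — /bl/ is itself a permitted onset, so the whole cluster goes right; preceding coda = ∅.
V3 /e/ – V4 /a/: /sgsl/; trying suffixes from longest down, /sl/ is the first permitted one, so coda /sg/ | onset /sl/.
V4 /a/ – V5 /y/: /vrpl/ — longest licit onset from the right is /pl/, leaving /vr/ as coda.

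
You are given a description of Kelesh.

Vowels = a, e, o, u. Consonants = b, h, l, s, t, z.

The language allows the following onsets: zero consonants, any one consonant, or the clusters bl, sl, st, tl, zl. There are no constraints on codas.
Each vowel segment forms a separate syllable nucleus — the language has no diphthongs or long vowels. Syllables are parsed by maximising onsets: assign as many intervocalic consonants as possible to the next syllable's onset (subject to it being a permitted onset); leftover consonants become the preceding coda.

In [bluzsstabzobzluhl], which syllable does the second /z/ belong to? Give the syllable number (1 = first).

3

Nuclei (vowels): u, a, o, u → 4 syllables.
V1 /u/ – V2 /a/: /zsst/ — longest licit onset from the right is /st/, leaving /zs/ as coda.
V2 /a/ – V3 /o/: cluster /bz/ — the longest permitted-onset suffix is /z/; onset = /z/, preceding coda = /b/.
V3 /o/ – V4 /u/: /bzl/; trying suffixes from longest down, /zl/ is the first permitted one, so coda /b/ | onset /zl/.
Syllabification: bluzs.stab.zob.zluhl.
The second /z/ is in the onset of syllable 3 (/zob/).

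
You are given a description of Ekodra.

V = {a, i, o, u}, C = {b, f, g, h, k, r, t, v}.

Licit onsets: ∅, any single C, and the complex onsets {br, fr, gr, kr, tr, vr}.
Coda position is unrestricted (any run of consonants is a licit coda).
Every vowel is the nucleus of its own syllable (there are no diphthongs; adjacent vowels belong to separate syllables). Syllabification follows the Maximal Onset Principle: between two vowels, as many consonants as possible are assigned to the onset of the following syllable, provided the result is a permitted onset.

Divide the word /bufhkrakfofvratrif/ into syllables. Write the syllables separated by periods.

The vowels are u, a, o, a, i — 5 nuclei, so 5 syllables.
Between /u/ (V1) and /a/ (V2): /fhkr/ splits as /fh/ + /kr/ (/kr/ is the longest suffix that is a licit onset).
Between /a/ (V2) and /o/ (V3): /kf/ splits as /k/ + /f/ (/f/ is the longest suffix that is a licit onset).
Between /o/ (V3) and /a/ (V4): /fvr/ splits as /f/ + /vr/ (/vr/ is the longest suffix that is a licit onset).
Between /a/ (V4) and /i/ (V5): /tr/ is a licit onset in full, so it all attaches to the next syllable.

bufh.krak.fof.vra.trif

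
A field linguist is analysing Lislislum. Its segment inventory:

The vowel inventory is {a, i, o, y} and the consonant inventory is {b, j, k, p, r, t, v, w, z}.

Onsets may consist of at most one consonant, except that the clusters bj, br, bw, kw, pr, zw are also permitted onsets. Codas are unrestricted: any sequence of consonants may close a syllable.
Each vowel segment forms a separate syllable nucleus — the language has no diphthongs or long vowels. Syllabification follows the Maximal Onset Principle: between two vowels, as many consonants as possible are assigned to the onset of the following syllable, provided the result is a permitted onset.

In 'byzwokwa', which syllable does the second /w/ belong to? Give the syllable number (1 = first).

Nuclei (vowels): y, o, a → 3 syllables.
V1 /y/ – V2 /o/: /zw/ is a licit onset in full, so it all attaches to the next syllable.
V2 /o/ – V3 /a/: /kw/ is a licit onset in full, so it all attaches to the next syllable.
Putting it together: by.zwo.kwa.
The second /w/ is in the onset of syllable 3 (/kwa/).

3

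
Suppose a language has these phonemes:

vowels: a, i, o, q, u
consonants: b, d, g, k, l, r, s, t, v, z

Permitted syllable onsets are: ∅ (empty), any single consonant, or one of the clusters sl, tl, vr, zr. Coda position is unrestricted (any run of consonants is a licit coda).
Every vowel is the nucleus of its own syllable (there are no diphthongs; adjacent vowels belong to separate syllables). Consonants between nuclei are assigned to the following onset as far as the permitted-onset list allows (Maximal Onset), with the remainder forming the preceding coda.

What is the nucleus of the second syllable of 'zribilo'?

i

The vowels are i, i, o — 3 nuclei, so 3 syllables.
The second nucleus (vowel 2 from the left) is /i/.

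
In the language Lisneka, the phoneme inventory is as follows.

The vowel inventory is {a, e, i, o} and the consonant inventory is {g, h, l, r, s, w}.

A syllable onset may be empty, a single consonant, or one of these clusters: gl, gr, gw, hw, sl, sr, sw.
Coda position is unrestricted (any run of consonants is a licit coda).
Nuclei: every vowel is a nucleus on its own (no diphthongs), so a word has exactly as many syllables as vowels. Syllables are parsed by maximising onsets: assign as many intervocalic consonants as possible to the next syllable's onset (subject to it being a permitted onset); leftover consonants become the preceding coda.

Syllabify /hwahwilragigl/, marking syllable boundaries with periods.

Vowels present: a, i, a, i; each is a nucleus, giving 4 syllables.
Between /a/ (V1) and /i/ (V2): /hw/ — entire cluster is a permitted onset → onset /hw/, coda ∅.
Between /i/ (V2) and /a/ (V3): /lr/ — longest licit onset from the right is /r/, leaving /l/ as coda.
Between /a/ (V3) and /i/ (V4): /g/ is a single consonant, so it becomes the next onset.

hwa.hwil.ra.gigl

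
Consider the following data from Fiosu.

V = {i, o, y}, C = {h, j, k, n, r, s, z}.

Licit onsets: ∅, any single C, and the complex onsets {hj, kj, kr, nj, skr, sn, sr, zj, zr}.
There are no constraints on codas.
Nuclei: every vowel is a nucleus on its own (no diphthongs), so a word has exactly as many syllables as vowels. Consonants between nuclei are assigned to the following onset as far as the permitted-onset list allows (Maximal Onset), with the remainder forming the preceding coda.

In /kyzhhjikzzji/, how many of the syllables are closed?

The vowels are y, i, i — 3 nuclei, so 3 syllables.
V1 /y/ – V2 /i/: /zhhj/ — longest licit onset from the right is /hj/, leaving /zh/ as coda.
V2 /i/ – V3 /i/: /kzzj/; trying suffixes from longest down, /zj/ is the first permitted one, so coda /kz/ | onset /zj/.
Result: kyzh.hjikz.zji.
Classifying each syllable: /kyzh/ (closed), /hjikz/ (closed), /zji/ (open).
Closed syllables: 2.

2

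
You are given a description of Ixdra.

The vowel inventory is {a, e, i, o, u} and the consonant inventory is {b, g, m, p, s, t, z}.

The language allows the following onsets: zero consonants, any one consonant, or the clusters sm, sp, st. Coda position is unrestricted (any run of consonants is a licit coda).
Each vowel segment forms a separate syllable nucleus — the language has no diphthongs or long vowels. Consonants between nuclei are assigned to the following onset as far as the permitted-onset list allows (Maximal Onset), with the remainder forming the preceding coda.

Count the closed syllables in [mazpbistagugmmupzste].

The vowels are a, i, a, u, u, e — 6 nuclei, so 6 syllables.
σ1/σ2 boundary: /zpb/ — longest licit onset from the right is /b/, leaving /zp/ as coda.
σ2/σ3 boundary: /st/ is a licit onset in full, so it all attaches to the next syllable.
σ3/σ4 boundary: just /g/ — single C goes to the following onset.
σ4/σ5 boundary: /gmm/ — longest licit onset from the right is /m/, leaving /gm/ as coda.
σ5/σ6 boundary: /pzst/ splits as /pz/ + /st/ (/st/ is the longest suffix that is a licit onset).
Putting it together: mazp.bi.sta.gugm.mupz.ste.
Classifying each syllable: /mazp/ (closed), /bi/ (open), /sta/ (open), /gugm/ (closed), /mupz/ (closed), /ste/ (open).
Closed syllables: 3.

3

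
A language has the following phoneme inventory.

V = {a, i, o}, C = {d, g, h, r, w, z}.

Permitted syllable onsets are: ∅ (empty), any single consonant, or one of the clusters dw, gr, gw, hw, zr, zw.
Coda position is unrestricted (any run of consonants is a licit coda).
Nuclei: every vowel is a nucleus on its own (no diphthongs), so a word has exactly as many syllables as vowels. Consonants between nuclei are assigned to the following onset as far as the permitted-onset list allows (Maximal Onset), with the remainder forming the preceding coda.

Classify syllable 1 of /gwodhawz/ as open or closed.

Vowels present: o, a; each is a nucleus, giving 2 syllables.
σ1/σ2 boundary: /dh/; trying suffixes from longest down, /h/ is the first permitted one, so coda /d/ | onset /h/.
Result: gwod.hawz.
Syllable 1 is /gwod/ with coda /d/, so it is closed.

closed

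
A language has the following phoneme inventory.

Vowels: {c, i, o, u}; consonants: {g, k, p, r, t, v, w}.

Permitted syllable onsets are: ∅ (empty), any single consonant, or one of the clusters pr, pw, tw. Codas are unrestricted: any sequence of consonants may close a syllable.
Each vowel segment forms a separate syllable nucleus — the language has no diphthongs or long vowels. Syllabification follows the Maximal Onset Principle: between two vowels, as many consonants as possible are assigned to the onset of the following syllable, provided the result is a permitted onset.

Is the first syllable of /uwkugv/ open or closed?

Nuclei (vowels): u, u → 2 syllables.
V1 /u/ – V2 /u/: /wk/; trying suffixes from longest down, /k/ is the first permitted one, so coda /w/ | onset /k/.
Syllabification: uw.kugv.
Syllable 1 is /uw/ with coda /w/, so it is closed.

closed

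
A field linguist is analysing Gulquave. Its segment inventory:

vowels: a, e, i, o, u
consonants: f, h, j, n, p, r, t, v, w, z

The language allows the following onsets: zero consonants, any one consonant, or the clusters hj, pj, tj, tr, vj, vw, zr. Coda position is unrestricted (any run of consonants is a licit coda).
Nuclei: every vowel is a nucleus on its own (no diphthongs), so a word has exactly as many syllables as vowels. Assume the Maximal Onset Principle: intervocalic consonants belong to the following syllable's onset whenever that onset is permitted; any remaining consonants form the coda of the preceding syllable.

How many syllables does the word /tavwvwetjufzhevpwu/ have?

The vowels are a, e, u, e, u — 5 nuclei, so 5 syllables.

5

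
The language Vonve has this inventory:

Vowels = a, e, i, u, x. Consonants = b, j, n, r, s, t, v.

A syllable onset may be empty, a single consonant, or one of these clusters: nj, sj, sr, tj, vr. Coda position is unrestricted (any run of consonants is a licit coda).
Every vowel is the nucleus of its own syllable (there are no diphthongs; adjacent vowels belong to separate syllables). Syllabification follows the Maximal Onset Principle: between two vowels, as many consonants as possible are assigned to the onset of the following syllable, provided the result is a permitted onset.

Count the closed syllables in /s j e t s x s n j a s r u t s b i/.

The vowels are e, x, a, u, i — 5 nuclei, so 5 syllables.
/e…x/ gap (V1→V2): /ts/ splits as /t/ + /s/ (/s/ is the longest suffix that is a licit onset).
/x…a/ gap (V2→V3): cluster /snj/ — the longest permitted-onset suffix is /nj/; onset = /nj/, preceding coda = /s/.
/a…u/ gap (V3→V4): cluster /sr/ — /sr/ is itself a permitted onset, so the whole cluster goes right; preceding coda = ∅.
/u…i/ gap (V4→V5): /tsb/ — longest licit onset from the right is /b/, leaving /ts/ as coda.
Putting it together: sjet.sxs.nja.sruts.bi.
Classifying each syllable: /sjet/ (closed), /sxs/ (closed), /nja/ (open), /sruts/ (closed), /bi/ (open).
Closed syllables: 3.

3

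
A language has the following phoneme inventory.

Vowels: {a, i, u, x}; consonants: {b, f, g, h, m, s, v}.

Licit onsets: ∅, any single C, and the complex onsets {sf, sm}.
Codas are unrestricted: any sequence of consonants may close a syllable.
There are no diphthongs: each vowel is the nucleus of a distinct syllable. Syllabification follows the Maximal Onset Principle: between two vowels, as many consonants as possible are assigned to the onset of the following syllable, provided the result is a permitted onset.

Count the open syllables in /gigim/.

1

Vowels present: i, i; each is a nucleus, giving 2 syllables.
Between /i/ (V1) and /i/ (V2): /g/ → onset of the next syllable (single consonants are always licit onsets).
Result: gi.gim.
Classifying each syllable: /gi/ (open), /gim/ (closed).
Open syllables: 1.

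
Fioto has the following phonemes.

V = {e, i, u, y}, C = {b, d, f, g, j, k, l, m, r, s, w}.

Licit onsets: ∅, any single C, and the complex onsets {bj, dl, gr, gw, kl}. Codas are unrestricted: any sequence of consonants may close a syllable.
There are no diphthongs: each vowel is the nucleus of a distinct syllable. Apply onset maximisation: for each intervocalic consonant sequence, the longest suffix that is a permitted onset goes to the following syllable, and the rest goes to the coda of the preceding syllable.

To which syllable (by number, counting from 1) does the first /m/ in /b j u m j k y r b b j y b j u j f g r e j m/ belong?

Nuclei (vowels): u, y, y, u, e → 5 syllables.
Between /u/ (V1) and /y/ (V2): /mjk/; trying suffixes from longest down, /k/ is the first permitted one, so coda /mj/ | onset /k/.
Between /y/ (V2) and /y/ (V3): /rbbj/ splits as /rb/ + /bj/ (/bj/ is the longest suffix that is a licit onset).
Between /y/ (V3) and /u/ (V4): /bj/ — entire cluster is a permitted onset → onset /bj/, coda ∅.
Between /u/ (V4) and /e/ (V5): /jfgr/; trying suffixes from longest down, /gr/ is the first permitted one, so coda /jf/ | onset /gr/.
So the parse is bjumj.kyrb.bjy.bjujf.grejm.
The first /m/ is in the coda of syllable 1 (/bjumj/).

1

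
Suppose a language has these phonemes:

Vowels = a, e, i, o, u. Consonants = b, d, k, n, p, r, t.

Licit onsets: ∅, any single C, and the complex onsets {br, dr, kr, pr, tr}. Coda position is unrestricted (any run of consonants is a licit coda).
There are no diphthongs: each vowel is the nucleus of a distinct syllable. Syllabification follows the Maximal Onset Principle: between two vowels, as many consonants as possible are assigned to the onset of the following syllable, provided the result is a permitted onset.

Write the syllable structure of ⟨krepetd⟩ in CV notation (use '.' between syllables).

CCV.CVCC

Nuclei (vowels): e, e → 2 syllables.
V1 /e/ – V2 /e/: just /p/ — single C goes to the following onset.
Putting it together: kre.petd.
Mapping each syllable to C/V: /kre/ → CCV, /petd/ → CVCC.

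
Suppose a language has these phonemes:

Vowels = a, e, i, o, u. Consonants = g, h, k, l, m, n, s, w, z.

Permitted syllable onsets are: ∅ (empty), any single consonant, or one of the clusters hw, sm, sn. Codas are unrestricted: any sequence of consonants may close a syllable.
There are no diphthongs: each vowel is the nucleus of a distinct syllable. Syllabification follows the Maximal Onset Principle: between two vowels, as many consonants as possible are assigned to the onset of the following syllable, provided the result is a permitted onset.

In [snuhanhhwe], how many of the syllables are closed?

Nuclei (vowels): u, a, e → 3 syllables.
/u…a/ gap (V1→V2): just /h/ — single C goes to the following onset.
/a…e/ gap (V2→V3): /nhhw/ splits as /nh/ + /hw/ (/hw/ is the longest suffix that is a licit onset).
Syllabification: snu.hanh.hwe.
Classifying each syllable: /snu/ (open), /hanh/ (closed), /hwe/ (open).
Closed syllables: 1.

1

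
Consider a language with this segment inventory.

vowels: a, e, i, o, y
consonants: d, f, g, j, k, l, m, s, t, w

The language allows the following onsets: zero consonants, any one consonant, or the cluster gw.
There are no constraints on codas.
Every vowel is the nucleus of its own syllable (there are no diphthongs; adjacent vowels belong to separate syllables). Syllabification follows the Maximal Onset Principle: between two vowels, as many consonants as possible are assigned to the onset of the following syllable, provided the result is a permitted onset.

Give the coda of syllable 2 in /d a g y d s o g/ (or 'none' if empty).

Nuclei (vowels): a, y, o → 3 syllables.
σ1/σ2 boundary: /g/ is a single consonant, so it becomes the next onset.
σ2/σ3 boundary: /ds/ — longest licit onset from the right is /s/, leaving /d/ as coda.
Result: da.gyd.sog.
Syllable 2 is /gyd/: onset /g/, nucleus /y/, coda /d/.

d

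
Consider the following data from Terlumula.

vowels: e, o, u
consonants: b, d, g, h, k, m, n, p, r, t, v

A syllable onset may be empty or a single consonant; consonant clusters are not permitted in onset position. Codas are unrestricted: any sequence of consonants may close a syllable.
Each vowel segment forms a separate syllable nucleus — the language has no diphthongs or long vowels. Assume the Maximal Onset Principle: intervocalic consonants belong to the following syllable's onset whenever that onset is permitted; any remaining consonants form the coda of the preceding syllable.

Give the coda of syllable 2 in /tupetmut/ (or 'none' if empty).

t

The vowels are u, e, u — 3 nuclei, so 3 syllables.
Between /u/ (V1) and /e/ (V2): just /p/ — single C goes to the following onset.
Between /e/ (V2) and /u/ (V3): cluster /tm/ — the longest permitted-onset suffix is /m/; onset = /m/, preceding coda = /t/.
Putting it together: tu.pet.mut.
Syllable 2 is /pet/: onset /p/, nucleus /e/, coda /t/.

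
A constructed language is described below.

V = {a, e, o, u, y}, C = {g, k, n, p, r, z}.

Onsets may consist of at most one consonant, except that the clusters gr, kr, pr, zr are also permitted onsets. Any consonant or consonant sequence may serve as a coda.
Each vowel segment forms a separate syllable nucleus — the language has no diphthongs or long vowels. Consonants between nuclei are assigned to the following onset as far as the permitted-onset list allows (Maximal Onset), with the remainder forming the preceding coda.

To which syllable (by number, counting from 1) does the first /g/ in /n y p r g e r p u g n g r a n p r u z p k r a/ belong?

2

Vowels present: y, e, u, a, u, a; each is a nucleus, giving 6 syllables.
Between /y/ (V1) and /e/ (V2): /prg/ splits as /pr/ + /g/ (/g/ is the longest suffix that is a licit onset).
Between /e/ (V2) and /u/ (V3): /rp/ — longest licit onset from the right is /p/, leaving /r/ as coda.
Between /u/ (V3) and /a/ (V4): /gngr/ — longest licit onset from the right is /gr/, leaving /gn/ as coda.
Between /a/ (V4) and /u/ (V5): /npr/ — longest licit onset from the right is /pr/, leaving /n/ as coda.
Between /u/ (V5) and /a/ (V6): cluster /zpkr/ — the longest permitted-onset suffix is /kr/; onset = /kr/, preceding coda = /zp/.
So the parse is nypr.ger.pugn.gran.pruzp.kra.
The first /g/ is in the onset of syllable 2 (/ger/).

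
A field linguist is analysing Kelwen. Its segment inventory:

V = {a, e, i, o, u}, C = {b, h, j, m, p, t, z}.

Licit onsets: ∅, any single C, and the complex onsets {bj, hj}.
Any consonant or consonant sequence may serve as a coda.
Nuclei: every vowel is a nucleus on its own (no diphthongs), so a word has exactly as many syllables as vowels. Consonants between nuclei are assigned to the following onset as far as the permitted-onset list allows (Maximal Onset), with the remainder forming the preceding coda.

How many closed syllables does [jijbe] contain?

Vowels present: i, e; each is a nucleus, giving 2 syllables.
Between /i/ (V1) and /e/ (V2): /jb/; trying suffixes from longest down, /b/ is the first permitted one, so coda /j/ | onset /b/.
So the parse is jij.be.
Classifying each syllable: /jij/ (closed), /be/ (open).
Closed syllables: 1.

1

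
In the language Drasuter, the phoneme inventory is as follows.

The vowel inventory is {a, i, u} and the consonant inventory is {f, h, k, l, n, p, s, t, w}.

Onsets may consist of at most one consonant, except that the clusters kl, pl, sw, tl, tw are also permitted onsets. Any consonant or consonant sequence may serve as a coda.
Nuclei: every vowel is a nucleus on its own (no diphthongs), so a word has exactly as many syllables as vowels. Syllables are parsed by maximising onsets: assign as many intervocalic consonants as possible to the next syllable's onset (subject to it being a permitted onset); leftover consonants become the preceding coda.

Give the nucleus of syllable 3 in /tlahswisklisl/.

Vowels present: a, i, i; each is a nucleus, giving 3 syllables.
The third nucleus (vowel 3 from the left) is /i/.

i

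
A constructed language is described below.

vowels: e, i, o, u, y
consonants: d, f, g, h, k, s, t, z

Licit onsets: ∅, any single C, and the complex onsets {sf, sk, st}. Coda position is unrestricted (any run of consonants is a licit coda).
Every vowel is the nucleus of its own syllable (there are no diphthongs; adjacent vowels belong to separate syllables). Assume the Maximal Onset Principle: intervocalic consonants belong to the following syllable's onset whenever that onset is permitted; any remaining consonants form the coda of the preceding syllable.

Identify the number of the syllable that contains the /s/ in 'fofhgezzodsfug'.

4

Vowels present: o, e, o, u; each is a nucleus, giving 4 syllables.
σ1/σ2 boundary: /fhg/ — longest licit onset from the right is /g/, leaving /fh/ as coda.
σ2/σ3 boundary: /zz/ splits as /z/ + /z/ (/z/ is the longest suffix that is a licit onset).
σ3/σ4 boundary: /dsf/ — longest licit onset from the right is /sf/, leaving /d/ as coda.
Result: fofh.gez.zod.sfug.
The /s/ is in the onset of syllable 4 (/sfug/).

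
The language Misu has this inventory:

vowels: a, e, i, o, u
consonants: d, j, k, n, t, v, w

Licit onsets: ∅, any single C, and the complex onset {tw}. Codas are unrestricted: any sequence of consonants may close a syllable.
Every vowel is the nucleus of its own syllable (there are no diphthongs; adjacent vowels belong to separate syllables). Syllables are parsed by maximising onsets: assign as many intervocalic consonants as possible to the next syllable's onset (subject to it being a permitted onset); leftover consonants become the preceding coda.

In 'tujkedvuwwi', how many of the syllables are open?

Vowels present: u, e, u, i; each is a nucleus, giving 4 syllables.
Between /u/ (V1) and /e/ (V2): /jk/; trying suffixes from longest down, /k/ is the first permitted one, so coda /j/ | onset /k/.
Between /e/ (V2) and /u/ (V3): /dv/ splits as /d/ + /v/ (/v/ is the longest suffix that is a licit onset).
Between /u/ (V3) and /i/ (V4): /ww/; trying suffixes from longest down, /w/ is the first permitted one, so coda /w/ | onset /w/.
Syllabification: tuj.ked.vuw.wi.
Classifying each syllable: /tuj/ (closed), /ked/ (closed), /vuw/ (closed), /wi/ (open).
Open syllables: 1.

1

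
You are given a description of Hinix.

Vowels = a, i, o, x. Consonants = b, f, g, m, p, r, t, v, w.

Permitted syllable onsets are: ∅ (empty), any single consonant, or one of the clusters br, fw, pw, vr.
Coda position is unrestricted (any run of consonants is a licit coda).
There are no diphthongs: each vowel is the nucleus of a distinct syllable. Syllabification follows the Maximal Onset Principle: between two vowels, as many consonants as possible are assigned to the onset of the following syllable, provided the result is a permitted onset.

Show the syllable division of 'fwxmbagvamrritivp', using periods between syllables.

fwxm.bag.vamr.ri.tivp

Vowels present: x, a, a, i, i; each is a nucleus, giving 5 syllables.
/x…a/ gap (V1→V2): cluster /mb/ — the longest permitted-onset suffix is /b/; onset = /b/, preceding coda = /m/.
/a…a/ gap (V2→V3): /gv/; trying suffixes from longest down, /v/ is the first permitted one, so coda /g/ | onset /v/.
/a…i/ gap (V3→V4): /mrr/ — longest licit onset from the right is /r/, leaving /mr/ as coda.
/i…i/ gap (V4→V5): /t/ is a single consonant, so it becomes the next onset.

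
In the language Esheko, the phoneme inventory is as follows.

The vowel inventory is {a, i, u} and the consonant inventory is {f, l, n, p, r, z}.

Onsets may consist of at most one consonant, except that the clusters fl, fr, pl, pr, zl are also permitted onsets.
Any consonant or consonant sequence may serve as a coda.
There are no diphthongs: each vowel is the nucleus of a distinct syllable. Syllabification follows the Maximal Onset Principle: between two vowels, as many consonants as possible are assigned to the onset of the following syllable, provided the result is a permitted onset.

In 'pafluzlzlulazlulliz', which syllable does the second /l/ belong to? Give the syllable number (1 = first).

The vowels are a, u, u, a, u, i — 6 nuclei, so 6 syllables.
Between /a/ (V1) and /u/ (V2): /fl/ is a licit onset in full, so it all attaches to the next syllable.
Between /u/ (V2) and /u/ (V3): cluster /zlzl/ — the longest permitted-onset suffix is /zl/; onset = /zl/, preceding coda = /zl/.
Between /u/ (V3) and /a/ (V4): just /l/ — single C goes to the following onset.
Between /a/ (V4) and /u/ (V5): /zl/ — entire cluster is a permitted onset → onset /zl/, coda ∅.
Between /u/ (V5) and /i/ (V6): /ll/ — longest licit onset from the right is /l/, leaving /l/ as coda.
Syllabification: pa.fluzl.zlu.la.zlul.liz.
The second /l/ is in the coda of syllable 2 (/fluzl/).

2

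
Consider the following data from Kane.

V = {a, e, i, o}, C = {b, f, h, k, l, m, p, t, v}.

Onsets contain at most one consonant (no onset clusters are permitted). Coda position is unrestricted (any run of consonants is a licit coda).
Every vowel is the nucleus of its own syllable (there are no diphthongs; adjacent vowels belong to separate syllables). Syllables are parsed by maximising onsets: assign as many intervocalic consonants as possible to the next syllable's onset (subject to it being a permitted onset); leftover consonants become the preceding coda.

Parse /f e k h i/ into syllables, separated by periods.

fek.hi

Nuclei (vowels): e, i → 2 syllables.
Between /e/ (V1) and /i/ (V2): cluster /kh/ — the longest permitted-onset suffix is /h/; onset = /h/, preceding coda = /k/.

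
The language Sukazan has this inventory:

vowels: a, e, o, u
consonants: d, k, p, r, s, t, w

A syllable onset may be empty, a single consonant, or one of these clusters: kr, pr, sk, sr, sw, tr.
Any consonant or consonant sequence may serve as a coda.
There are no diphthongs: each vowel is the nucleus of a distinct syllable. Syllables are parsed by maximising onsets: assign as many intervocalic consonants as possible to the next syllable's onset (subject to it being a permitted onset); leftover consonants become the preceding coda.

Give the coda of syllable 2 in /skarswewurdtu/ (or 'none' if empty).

none

Nuclei (vowels): a, e, u, u → 4 syllables.
σ1/σ2 boundary: /rsw/; trying suffixes from longest down, /sw/ is the first permitted one, so coda /r/ | onset /sw/.
σ2/σ3 boundary: /w/ → onset of the next syllable (single consonants are always licit onsets).
σ3/σ4 boundary: cluster /rdt/ — the longest permitted-onset suffix is /t/; onset = /t/, preceding coda = /rd/.
Putting it together: skar.swe.wurd.tu.
Syllable 2 is /swe/: onset /sw/, nucleus /e/, coda ∅.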